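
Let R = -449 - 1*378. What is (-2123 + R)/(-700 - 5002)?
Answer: 1475/2851 ≈ 0.51736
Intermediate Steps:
R = -827 (R = -449 - 378 = -827)
(-2123 + R)/(-700 - 5002) = (-2123 - 827)/(-700 - 5002) = -2950/(-5702) = -2950*(-1/5702) = 1475/2851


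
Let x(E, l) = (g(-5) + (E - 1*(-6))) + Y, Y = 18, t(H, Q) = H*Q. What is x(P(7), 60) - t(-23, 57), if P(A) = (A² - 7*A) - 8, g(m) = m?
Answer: 1322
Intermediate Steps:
P(A) = -8 + A² - 7*A
x(E, l) = 19 + E (x(E, l) = (-5 + (E - 1*(-6))) + 18 = (-5 + (E + 6)) + 18 = (-5 + (6 + E)) + 18 = (1 + E) + 18 = 19 + E)
x(P(7), 60) - t(-23, 57) = (19 + (-8 + 7² - 7*7)) - (-23)*57 = (19 + (-8 + 49 - 49)) - 1*(-1311) = (19 - 8) + 1311 = 11 + 1311 = 1322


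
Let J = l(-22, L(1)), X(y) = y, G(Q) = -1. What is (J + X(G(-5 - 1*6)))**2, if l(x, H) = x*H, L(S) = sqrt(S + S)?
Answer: 969 + 44*sqrt(2) ≈ 1031.2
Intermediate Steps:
L(S) = sqrt(2)*sqrt(S) (L(S) = sqrt(2*S) = sqrt(2)*sqrt(S))
l(x, H) = H*x
J = -22*sqrt(2) (J = (sqrt(2)*sqrt(1))*(-22) = (sqrt(2)*1)*(-22) = sqrt(2)*(-22) = -22*sqrt(2) ≈ -31.113)
(J + X(G(-5 - 1*6)))**2 = (-22*sqrt(2) - 1)**2 = (-1 - 22*sqrt(2))**2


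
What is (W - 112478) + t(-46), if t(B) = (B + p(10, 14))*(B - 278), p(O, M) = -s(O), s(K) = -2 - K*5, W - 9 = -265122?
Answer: -379535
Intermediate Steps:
W = -265113 (W = 9 - 265122 = -265113)
s(K) = -2 - 5*K
p(O, M) = 2 + 5*O (p(O, M) = -(-2 - 5*O) = 2 + 5*O)
t(B) = (-278 + B)*(52 + B) (t(B) = (B + (2 + 5*10))*(B - 278) = (B + (2 + 50))*(-278 + B) = (B + 52)*(-278 + B) = (52 + B)*(-278 + B) = (-278 + B)*(52 + B))
(W - 112478) + t(-46) = (-265113 - 112478) + (-14456 + (-46)**2 - 226*(-46)) = -377591 + (-14456 + 2116 + 10396) = -377591 - 1944 = -379535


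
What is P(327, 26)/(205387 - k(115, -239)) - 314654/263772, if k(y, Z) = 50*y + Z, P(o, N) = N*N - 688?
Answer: -7861868521/6590211534 ≈ -1.1930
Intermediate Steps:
P(o, N) = -688 + N² (P(o, N) = N² - 688 = -688 + N²)
k(y, Z) = Z + 50*y
P(327, 26)/(205387 - k(115, -239)) - 314654/263772 = (-688 + 26²)/(205387 - (-239 + 50*115)) - 314654/263772 = (-688 + 676)/(205387 - (-239 + 5750)) - 314654*1/263772 = -12/(205387 - 1*5511) - 157327/131886 = -12/(205387 - 5511) - 157327/131886 = -12/199876 - 157327/131886 = -12*1/199876 - 157327/131886 = -3/49969 - 157327/131886 = -7861868521/6590211534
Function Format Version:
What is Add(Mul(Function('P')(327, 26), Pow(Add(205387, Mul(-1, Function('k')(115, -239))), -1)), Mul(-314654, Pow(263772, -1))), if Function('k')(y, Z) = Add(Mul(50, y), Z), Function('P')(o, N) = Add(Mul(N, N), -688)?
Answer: Rational(-7861868521, 6590211534) ≈ -1.1930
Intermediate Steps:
Function('P')(o, N) = Add(-688, Pow(N, 2)) (Function('P')(o, N) = Add(Pow(N, 2), -688) = Add(-688, Pow(N, 2)))
Function('k')(y, Z) = Add(Z, Mul(50, y))
Add(Mul(Function('P')(327, 26), Pow(Add(205387, Mul(-1, Function('k')(115, -239))), -1)), Mul(-314654, Pow(263772, -1))) = Add(Mul(Add(-688, Pow(26, 2)), Pow(Add(205387, Mul(-1, Add(-239, Mul(50, 115)))), -1)), Mul(-314654, Pow(263772, -1))) = Add(Mul(Add(-688, 676), Pow(Add(205387, Mul(-1, Add(-239, 5750))), -1)), Mul(-314654, Rational(1, 263772))) = Add(Mul(-12, Pow(Add(205387, Mul(-1, 5511)), -1)), Rational(-157327, 131886)) = Add(Mul(-12, Pow(Add(205387, -5511), -1)), Rational(-157327, 131886)) = Add(Mul(-12, Pow(199876, -1)), Rational(-157327, 131886)) = Add(Mul(-12, Rational(1, 199876)), Rational(-157327, 131886)) = Add(Rational(-3, 49969), Rational(-157327, 131886)) = Rational(-7861868521, 6590211534)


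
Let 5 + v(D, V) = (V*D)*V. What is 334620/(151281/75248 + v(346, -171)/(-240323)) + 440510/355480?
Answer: -43015292450759619013/5154149891512060 ≈ -8345.8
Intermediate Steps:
v(D, V) = -5 + D*V**2 (v(D, V) = -5 + (V*D)*V = -5 + (D*V)*V = -5 + D*V**2)
334620/(151281/75248 + v(346, -171)/(-240323)) + 440510/355480 = 334620/(151281/75248 + (-5 + 346*(-171)**2)/(-240323)) + 440510/355480 = 334620/(151281*(1/75248) + (-5 + 346*29241)*(-1/240323)) + 440510*(1/355480) = 334620/(151281/75248 + (-5 + 10117386)*(-1/240323)) + 44051/35548 = 334620/(151281/75248 + 10117381*(-1/240323)) + 44051/35548 = 334620/(151281/75248 - 10117381/240323) + 44051/35548 = 334620/(-724956381725/18083825104) + 44051/35548 = 334620*(-18083825104/724956381725) + 44051/35548 = -1210241911260096/144991276345 + 44051/35548 = -43015292450759619013/5154149891512060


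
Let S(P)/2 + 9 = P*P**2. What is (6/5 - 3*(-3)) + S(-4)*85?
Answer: -61999/5 ≈ -12400.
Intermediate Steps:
S(P) = -18 + 2*P**3 (S(P) = -18 + 2*(P*P**2) = -18 + 2*P**3)
(6/5 - 3*(-3)) + S(-4)*85 = (6/5 - 3*(-3)) + (-18 + 2*(-4)**3)*85 = (6*(1/5) + 9) + (-18 + 2*(-64))*85 = (6/5 + 9) + (-18 - 128)*85 = 51/5 - 146*85 = 51/5 - 12410 = -61999/5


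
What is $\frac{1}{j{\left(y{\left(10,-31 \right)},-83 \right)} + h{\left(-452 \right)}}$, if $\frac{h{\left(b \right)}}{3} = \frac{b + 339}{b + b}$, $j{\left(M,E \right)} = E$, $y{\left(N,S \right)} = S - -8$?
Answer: $- \frac{8}{661} \approx -0.012103$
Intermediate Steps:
$y{\left(N,S \right)} = 8 + S$ ($y{\left(N,S \right)} = S + 8 = 8 + S$)
$h{\left(b \right)} = \frac{3 \left(339 + b\right)}{2 b}$ ($h{\left(b \right)} = 3 \frac{b + 339}{b + b} = 3 \frac{339 + b}{2 b} = \frac{3 \left(339 + b\right)}{2 b}$)
$\frac{1}{j{\left(y{\left(10,-31 \right)},-83 \right)} + h{\left(-452 \right)}} = \frac{1}{-83 + \frac{3 \left(339 - 452\right)}{2 \left(-452\right)}} = \frac{1}{-83 + \frac{3}{2} \left(- \frac{1}{452}\right) \left(-113\right)} = \frac{1}{-83 + \frac{3}{8}} = \frac{1}{- \frac{661}{8}} = - \frac{8}{661}$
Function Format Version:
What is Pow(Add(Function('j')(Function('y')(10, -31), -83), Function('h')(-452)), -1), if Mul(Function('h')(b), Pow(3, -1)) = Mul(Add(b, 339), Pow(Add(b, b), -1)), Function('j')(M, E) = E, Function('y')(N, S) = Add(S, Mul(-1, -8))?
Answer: Rational(-8, 661) ≈ -0.012103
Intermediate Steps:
Function('y')(N, S) = Add(8, S) (Function('y')(N, S) = Add(S, 8) = Add(8, S))
Function('h')(b) = Mul(Rational(3, 2), Pow(b, -1), Add(339, b)) (Function('h')(b) = Mul(3, Mul(Add(b, 339), Pow(Add(b, b), -1))) = Mul(3, Mul(Add(339, b), Pow(Mul(2, b), -1))) = Mul(3, Mul(Add(339, b), Mul(Rational(1, 2), Pow(b, -1)))) = Mul(3, Mul(Rational(1, 2), Pow(b, -1), Add(339, b))) = Mul(Rational(3, 2), Pow(b, -1), Add(339, b)))
Pow(Add(Function('j')(Function('y')(10, -31), -83), Function('h')(-452)), -1) = Pow(Add(-83, Mul(Rational(3, 2), Pow(-452, -1), Add(339, -452))), -1) = Pow(Add(-83, Mul(Rational(3, 2), Rational(-1, 452), -113)), -1) = Pow(Add(-83, Rational(3, 8)), -1) = Pow(Rational(-661, 8), -1) = Rational(-8, 661)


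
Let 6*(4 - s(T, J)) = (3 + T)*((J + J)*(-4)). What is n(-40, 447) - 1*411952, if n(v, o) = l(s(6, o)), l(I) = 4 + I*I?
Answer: 28403476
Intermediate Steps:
s(T, J) = 4 + 4*J*(3 + T)/3 (s(T, J) = 4 - (3 + T)*(J + J)*(-4)/6 = 4 - (3 + T)*(2*J)*(-4)/6 = 4 - (3 + T)*(-8*J)/6 = 4 - (-4)*J*(3 + T)/3 = 4 + 4*J*(3 + T)/3)
l(I) = 4 + I**2
n(v, o) = 4 + (4 + 12*o)**2 (n(v, o) = 4 + (4 + 4*o + (4/3)*o*6)**2 = 4 + (4 + 4*o + 8*o)**2 = 4 + (4 + 12*o)**2)
n(-40, 447) - 1*411952 = (20 + 96*447 + 144*447**2) - 1*411952 = (20 + 42912 + 144*199809) - 411952 = (20 + 42912 + 28772496) - 411952 = 28815428 - 411952 = 28403476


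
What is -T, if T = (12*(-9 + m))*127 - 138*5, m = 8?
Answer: 2214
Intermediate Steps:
T = -2214 (T = (12*(-9 + 8))*127 - 138*5 = (12*(-1))*127 - 690 = -12*127 - 690 = -1524 - 690 = -2214)
-T = -1*(-2214) = 2214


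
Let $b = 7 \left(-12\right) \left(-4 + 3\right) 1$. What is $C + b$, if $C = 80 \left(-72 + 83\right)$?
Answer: $964$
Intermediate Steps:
$b = 84$ ($b = - 84 \left(\left(-1\right) 1\right) = \left(-84\right) \left(-1\right) = 84$)
$C = 880$ ($C = 80 \cdot 11 = 880$)
$C + b = 880 + 84 = 964$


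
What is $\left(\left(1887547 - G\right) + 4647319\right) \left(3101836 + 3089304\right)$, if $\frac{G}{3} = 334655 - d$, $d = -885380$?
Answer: $17798047817540$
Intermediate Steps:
$G = 3660105$ ($G = 3 \left(334655 - -885380\right) = 3 \left(334655 + 885380\right) = 3 \cdot 1220035 = 3660105$)
$\left(\left(1887547 - G\right) + 4647319\right) \left(3101836 + 3089304\right) = \left(\left(1887547 - 3660105\right) + 4647319\right) \left(3101836 + 3089304\right) = \left(\left(1887547 - 3660105\right) + 4647319\right) 6191140 = \left(-1772558 + 4647319\right) 6191140 = 2874761 \cdot 6191140 = 17798047817540$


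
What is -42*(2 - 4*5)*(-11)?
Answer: -8316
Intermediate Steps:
-42*(2 - 4*5)*(-11) = -42*(2 - 20)*(-11) = -42*(-18)*(-11) = 756*(-11) = -8316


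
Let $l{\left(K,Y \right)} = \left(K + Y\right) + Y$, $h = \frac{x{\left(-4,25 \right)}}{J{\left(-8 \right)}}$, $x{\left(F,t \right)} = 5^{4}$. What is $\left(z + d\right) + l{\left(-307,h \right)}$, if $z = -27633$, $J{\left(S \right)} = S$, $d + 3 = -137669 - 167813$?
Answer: $- \frac{1334325}{4} \approx -3.3358 \cdot 10^{5}$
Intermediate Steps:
$d = -305485$ ($d = -3 - 305482 = -305485$)
$x{\left(F,t \right)} = 625$
$h = - \frac{625}{8}$ ($h = \frac{625}{-8} = 625 \left(- \frac{1}{8}\right) = - \frac{625}{8} \approx -78.125$)
$l{\left(K,Y \right)} = K + 2 Y$
$\left(z + d\right) + l{\left(-307,h \right)} = \left(-27633 - 305485\right) + \left(-307 + 2 \left(- \frac{625}{8}\right)\right) = -333118 - \frac{1853}{4} = - \frac{1334325}{4}$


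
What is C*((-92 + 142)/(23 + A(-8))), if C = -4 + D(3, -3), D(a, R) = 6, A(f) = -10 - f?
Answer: 100/21 ≈ 4.7619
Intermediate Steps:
C = 2 (C = -4 + 6 = 2)
C*((-92 + 142)/(23 + A(-8))) = 2*((-92 + 142)/(23 + (-10 - 1*(-8)))) = 2*(50/(23 + (-10 + 8))) = 2*(50/(23 - 2)) = 2*(50/21) = 100/21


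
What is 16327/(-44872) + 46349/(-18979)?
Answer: -2389642461/851625688 ≈ -2.8060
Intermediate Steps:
16327/(-44872) + 46349/(-18979) = 16327*(-1/44872) + 46349*(-1/18979) = -16327/44872 - 46349/18979 = -2389642461/851625688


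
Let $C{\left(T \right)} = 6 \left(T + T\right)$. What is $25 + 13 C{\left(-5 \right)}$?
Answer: $-755$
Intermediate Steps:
$C{\left(T \right)} = 12 T$ ($C{\left(T \right)} = 6 \cdot 2 T = 12 T$)
$25 + 13 C{\left(-5 \right)} = 25 + 13 \cdot 12 \left(-5\right) = 25 + 13 \left(-60\right) = 25 - 780 = -755$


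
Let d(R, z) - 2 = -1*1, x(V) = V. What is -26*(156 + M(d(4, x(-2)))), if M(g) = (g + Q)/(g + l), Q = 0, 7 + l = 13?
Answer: -28418/7 ≈ -4059.7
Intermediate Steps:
l = 6 (l = -7 + 13 = 6)
d(R, z) = 1 (d(R, z) = 2 - 1*1 = 2 - 1 = 1)
M(g) = g/(6 + g) (M(g) = (g + 0)/(g + 6) = g/(6 + g))
-26*(156 + M(d(4, x(-2)))) = -26*(156 + 1/(6 + 1)) = -26*(156 + 1/7) = -26*(156 + 1*(⅐)) = -26*(156 + ⅐) = -26*1093/7 = -28418/7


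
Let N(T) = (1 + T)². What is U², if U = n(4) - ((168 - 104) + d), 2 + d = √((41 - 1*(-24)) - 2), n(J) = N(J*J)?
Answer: 51592 - 1362*√7 ≈ 47989.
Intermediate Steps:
n(J) = (1 + J²)² (n(J) = (1 + J*J)² = (1 + J²)²)
d = -2 + 3*√7 (d = -2 + √((41 - 1*(-24)) - 2) = -2 + √((41 + 24) - 2) = -2 + √(65 - 2) = -2 + √63 = -2 + 3*√7 ≈ 5.9373)
U = 227 - 3*√7 (U = (1 + 4²)² - ((168 - 104) + (-2 + 3*√7)) = (1 + 16)² - (64 + (-2 + 3*√7)) = 17² - (62 + 3*√7) = 289 + (-62 - 3*√7) = 227 - 3*√7 ≈ 219.06)
U² = (227 - 3*√7)²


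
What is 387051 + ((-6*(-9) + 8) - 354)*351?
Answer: 284559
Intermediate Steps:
387051 + ((-6*(-9) + 8) - 354)*351 = 387051 + ((54 + 8) - 354)*351 = 387051 + (62 - 354)*351 = 387051 - 292*351 = 387051 - 102492 = 284559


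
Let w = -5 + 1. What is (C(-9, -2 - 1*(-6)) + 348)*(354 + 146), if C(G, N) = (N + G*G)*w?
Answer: 4000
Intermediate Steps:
w = -4
C(G, N) = -4*N - 4*G² (C(G, N) = (N + G*G)*(-4) = (N + G²)*(-4) = -4*N - 4*G²)
(C(-9, -2 - 1*(-6)) + 348)*(354 + 146) = ((-4*(-2 - 1*(-6)) - 4*(-9)²) + 348)*(354 + 146) = ((-4*(-2 + 6) - 4*81) + 348)*500 = ((-4*4 - 324) + 348)*500 = ((-16 - 324) + 348)*500 = (-340 + 348)*500 = 8*500 = 4000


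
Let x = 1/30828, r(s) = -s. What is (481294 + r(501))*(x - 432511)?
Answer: -6410628996501851/30828 ≈ -2.0795e+11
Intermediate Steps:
x = 1/30828 ≈ 3.2438e-5
(481294 + r(501))*(x - 432511) = (481294 - 1*501)*(1/30828 - 432511) = (481294 - 501)*(-13333449107/30828) = 480793*(-13333449107/30828) = -6410628996501851/30828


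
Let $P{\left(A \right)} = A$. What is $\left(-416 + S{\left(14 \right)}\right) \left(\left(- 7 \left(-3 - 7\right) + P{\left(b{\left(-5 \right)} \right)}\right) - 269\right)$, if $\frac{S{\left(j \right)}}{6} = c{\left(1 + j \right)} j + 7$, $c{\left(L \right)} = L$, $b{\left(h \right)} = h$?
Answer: $-180744$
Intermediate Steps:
$S{\left(j \right)} = 42 + 6 j \left(1 + j\right)$ ($S{\left(j \right)} = 6 \left(\left(1 + j\right) j + 7\right) = 6 \left(j \left(1 + j\right) + 7\right) = 6 \left(7 + j \left(1 + j\right)\right) = 42 + 6 j \left(1 + j\right)$)
$\left(-416 + S{\left(14 \right)}\right) \left(\left(- 7 \left(-3 - 7\right) + P{\left(b{\left(-5 \right)} \right)}\right) - 269\right) = \left(-416 + \left(42 + 6 \cdot 14 \left(1 + 14\right)\right)\right) \left(\left(- 7 \left(-3 - 7\right) - 5\right) - 269\right) = \left(-416 + \left(42 + 6 \cdot 14 \cdot 15\right)\right) \left(\left(\left(-7\right) \left(-10\right) - 5\right) - 269\right) = \left(-416 + \left(42 + 1260\right)\right) \left(\left(70 - 5\right) - 269\right) = \left(-416 + 1302\right) \left(65 - 269\right) = 886 \left(-204\right) = -180744$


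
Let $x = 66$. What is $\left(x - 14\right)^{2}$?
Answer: $2704$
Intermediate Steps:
$\left(x - 14\right)^{2} = \left(66 - 14\right)^{2} = 52^{2} = 2704$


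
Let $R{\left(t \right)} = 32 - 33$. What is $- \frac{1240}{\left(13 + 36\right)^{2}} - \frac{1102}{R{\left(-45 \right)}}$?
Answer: $\frac{2644662}{2401} \approx 1101.5$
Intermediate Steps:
$R{\left(t \right)} = -1$
$- \frac{1240}{\left(13 + 36\right)^{2}} - \frac{1102}{R{\left(-45 \right)}} = - \frac{1240}{\left(13 + 36\right)^{2}} - \frac{1102}{-1} = - \frac{1240}{49^{2}} - -1102 = - \frac{1240}{2401} + 1102 = \frac{2644662}{2401}$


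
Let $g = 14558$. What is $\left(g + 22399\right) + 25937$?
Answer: $62894$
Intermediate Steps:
$\left(g + 22399\right) + 25937 = \left(14558 + 22399\right) + 25937 = 36957 + 25937 = 62894$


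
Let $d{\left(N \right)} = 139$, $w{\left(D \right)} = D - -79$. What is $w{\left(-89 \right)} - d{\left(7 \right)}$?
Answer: $-149$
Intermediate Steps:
$w{\left(D \right)} = 79 + D$ ($w{\left(D \right)} = D + 79 = 79 + D$)
$w{\left(-89 \right)} - d{\left(7 \right)} = \left(79 - 89\right) - 139 = -10 - 139 = -149$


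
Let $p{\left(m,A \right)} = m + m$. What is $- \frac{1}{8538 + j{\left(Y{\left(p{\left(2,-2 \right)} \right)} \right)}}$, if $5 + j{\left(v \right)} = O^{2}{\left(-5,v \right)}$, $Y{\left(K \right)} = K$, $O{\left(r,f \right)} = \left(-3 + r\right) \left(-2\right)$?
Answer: $- \frac{1}{8789} \approx -0.00011378$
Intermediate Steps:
$p{\left(m,A \right)} = 2 m$
$O{\left(r,f \right)} = 6 - 2 r$
$j{\left(v \right)} = 251$ ($j{\left(v \right)} = -5 + \left(6 - -10\right)^{2} = -5 + \left(6 + 10\right)^{2} = -5 + 16^{2} = -5 + 256 = 251$)
$- \frac{1}{8538 + j{\left(Y{\left(p{\left(2,-2 \right)} \right)} \right)}} = - \frac{1}{8538 + 251} = - \frac{1}{8789}$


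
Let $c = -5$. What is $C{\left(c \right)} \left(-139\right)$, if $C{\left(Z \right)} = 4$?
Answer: $-556$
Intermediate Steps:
$C{\left(c \right)} \left(-139\right) = 4 \left(-139\right) = -556$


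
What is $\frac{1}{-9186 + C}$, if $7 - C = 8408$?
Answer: $- \frac{1}{17587} \approx -5.686 \cdot 10^{-5}$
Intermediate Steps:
$C = -8401$ ($C = 7 - 8408 = -8401$)
$\frac{1}{-9186 + C} = \frac{1}{-9186 - 8401} = \frac{1}{-17587} = - \frac{1}{17587}$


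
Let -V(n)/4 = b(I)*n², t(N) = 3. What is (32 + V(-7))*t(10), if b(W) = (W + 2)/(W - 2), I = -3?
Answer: -108/5 ≈ -21.600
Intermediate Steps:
b(W) = (2 + W)/(-2 + W)
V(n) = -4*n²/5 (V(n) = -4*(2 - 3)/(-2 - 3)*n² = -4*-1/(-5)*n² = -4*(-⅕*(-1))*n² = -4*n²/5)
(32 + V(-7))*t(10) = (32 - ⅘*(-7)²)*3 = (32 - ⅘*49)*3 = (32 - 196/5)*3 = -36/5*3 = -108/5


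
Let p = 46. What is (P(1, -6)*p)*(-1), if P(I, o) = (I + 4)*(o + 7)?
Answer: -230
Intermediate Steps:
P(I, o) = (4 + I)*(7 + o)
(P(1, -6)*p)*(-1) = ((28 + 4*(-6) + 7*1 + 1*(-6))*46)*(-1) = ((28 - 24 + 7 - 6)*46)*(-1) = (5*46)*(-1) = 230*(-1) = -230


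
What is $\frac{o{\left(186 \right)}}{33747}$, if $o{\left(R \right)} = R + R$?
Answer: $\frac{124}{11249} \approx 0.011023$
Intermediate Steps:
$o{\left(R \right)} = 2 R$
$\frac{o{\left(186 \right)}}{33747} = \frac{2 \cdot 186}{33747} = 372 \cdot \frac{1}{33747} = \frac{124}{11249}$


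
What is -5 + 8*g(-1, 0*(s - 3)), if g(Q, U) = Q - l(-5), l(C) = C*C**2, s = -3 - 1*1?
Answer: 987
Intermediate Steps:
s = -4 (s = -3 - 1 = -4)
l(C) = C**3
g(Q, U) = 125 + Q (g(Q, U) = Q - 1*(-5)**3 = Q - 1*(-125) = Q + 125 = 125 + Q)
-5 + 8*g(-1, 0*(s - 3)) = -5 + 8*(125 - 1) = -5 + 8*124 = -5 + 992 = 987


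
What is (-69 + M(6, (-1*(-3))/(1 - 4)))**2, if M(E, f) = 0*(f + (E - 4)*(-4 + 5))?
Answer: 4761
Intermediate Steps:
M(E, f) = 0 (M(E, f) = 0*(f + (-4 + E)*1) = 0*(f + (-4 + E)) = 0*(-4 + E + f) = 0)
(-69 + M(6, (-1*(-3))/(1 - 4)))**2 = (-69 + 0)**2 = (-69)**2 = 4761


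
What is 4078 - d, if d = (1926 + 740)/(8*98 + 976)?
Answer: 3587307/880 ≈ 4076.5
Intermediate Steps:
d = 1333/880 (d = 2666/(784 + 976) = 2666/1760 = 2666*(1/1760) = 1333/880 ≈ 1.5148)
4078 - d = 4078 - 1*1333/880 = 4078 - 1333/880 = 3587307/880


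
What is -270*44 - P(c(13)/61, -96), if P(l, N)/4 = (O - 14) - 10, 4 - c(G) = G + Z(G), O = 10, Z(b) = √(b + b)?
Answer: -11824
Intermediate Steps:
Z(b) = √2*√b (Z(b) = √(2*b) = √2*√b)
c(G) = 4 - G - √2*√G (c(G) = 4 - (G + √2*√G) = 4 + (-G - √2*√G) = 4 - G - √2*√G)
P(l, N) = -56 (P(l, N) = 4*((10 - 14) - 10) = 4*(-4 - 10) = 4*(-14) = -56)
-270*44 - P(c(13)/61, -96) = -270*44 - 1*(-56) = -11880 + 56 = -11824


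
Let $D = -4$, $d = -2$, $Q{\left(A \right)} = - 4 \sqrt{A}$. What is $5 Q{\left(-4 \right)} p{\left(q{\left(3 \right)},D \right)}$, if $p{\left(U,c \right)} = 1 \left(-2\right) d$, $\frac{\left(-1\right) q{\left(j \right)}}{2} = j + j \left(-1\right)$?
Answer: $- 160 i \approx - 160.0 i$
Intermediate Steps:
$q{\left(j \right)} = 0$ ($q{\left(j \right)} = - 2 \left(j + j \left(-1\right)\right) = - 2 \left(j - j\right) = \left(-2\right) 0 = 0$)
$p{\left(U,c \right)} = 4$ ($p{\left(U,c \right)} = 1 \left(-2\right) \left(-2\right) = \left(-2\right) \left(-2\right) = 4$)
$5 Q{\left(-4 \right)} p{\left(q{\left(3 \right)},D \right)} = 5 \left(- 4 \sqrt{-4}\right) 4 = 5 \left(- 4 \cdot 2 i\right) 4 = 5 \left(- 8 i\right) 4 = - 40 i 4 = - 160 i$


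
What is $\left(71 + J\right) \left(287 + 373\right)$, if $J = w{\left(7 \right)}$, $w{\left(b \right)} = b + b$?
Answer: $56100$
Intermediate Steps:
$w{\left(b \right)} = 2 b$
$J = 14$ ($J = 2 \cdot 7 = 14$)
$\left(71 + J\right) \left(287 + 373\right) = \left(71 + 14\right) \left(287 + 373\right) = 85 \cdot 660 = 56100$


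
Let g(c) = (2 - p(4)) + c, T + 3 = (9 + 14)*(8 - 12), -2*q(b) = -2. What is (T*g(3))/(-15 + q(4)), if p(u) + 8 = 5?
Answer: 380/7 ≈ 54.286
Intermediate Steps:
q(b) = 1 (q(b) = -½*(-2) = 1)
p(u) = -3 (p(u) = -8 + 5 = -3)
T = -95 (T = -3 + (9 + 14)*(8 - 12) = -3 + 23*(-4) = -3 - 92 = -95)
g(c) = 5 + c (g(c) = (2 - 1*(-3)) + c = (2 + 3) + c = 5 + c)
(T*g(3))/(-15 + q(4)) = (-95*(5 + 3))/(-15 + 1) = -95*8/(-14) = -760*(-1/14) = 380/7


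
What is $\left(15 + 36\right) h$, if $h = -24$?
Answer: $-1224$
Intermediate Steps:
$\left(15 + 36\right) h = \left(15 + 36\right) \left(-24\right) = 51 \left(-24\right) = -1224$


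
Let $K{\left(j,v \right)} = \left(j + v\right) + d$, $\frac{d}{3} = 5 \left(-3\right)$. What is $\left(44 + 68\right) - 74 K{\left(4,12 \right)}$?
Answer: $2258$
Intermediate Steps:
$d = -45$ ($d = 3 \cdot 5 \left(-3\right) = 3 \left(-15\right) = -45$)
$K{\left(j,v \right)} = -45 + j + v$ ($K{\left(j,v \right)} = \left(j + v\right) - 45 = -45 + j + v$)
$\left(44 + 68\right) - 74 K{\left(4,12 \right)} = \left(44 + 68\right) - 74 \left(-45 + 4 + 12\right) = 112 - -2146 = 112 + 2146 = 2258$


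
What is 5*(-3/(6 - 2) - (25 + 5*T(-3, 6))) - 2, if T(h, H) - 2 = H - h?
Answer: -1623/4 ≈ -405.75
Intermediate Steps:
T(h, H) = 2 + H - h (T(h, H) = 2 + (H - h) = 2 + H - h)
5*(-3/(6 - 2) - (25 + 5*T(-3, 6))) - 2 = 5*(-3/(6 - 2) - 5/(1/(5 + (2 + 6 - 1*(-3))))) - 2 = 5*(-3/4 - 5/(1/(5 + (2 + 6 + 3)))) - 2 = 5*(-3*¼ - 5/(1/(5 + 11))) - 2 = 5*(-¾ - 5/(1/16)) - 2 = 5*(-¾ - 5/1/16) - 2 = 5*(-¾ - 5*16) - 2 = 5*(-¾ - 80) - 2 = 5*(-323/4) - 2 = -1615/4 - 2 = -1623/4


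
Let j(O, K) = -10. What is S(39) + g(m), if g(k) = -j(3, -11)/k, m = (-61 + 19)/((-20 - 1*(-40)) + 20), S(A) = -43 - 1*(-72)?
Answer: 409/21 ≈ 19.476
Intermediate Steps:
S(A) = 29 (S(A) = -43 + 72 = 29)
m = -21/20 (m = -42/((-20 + 40) + 20) = -42/(20 + 20) = -42/40 = -42*1/40 = -21/20 ≈ -1.0500)
g(k) = 10/k (g(k) = -(-10)/k = 10/k)
S(39) + g(m) = 29 + 10/(-21/20) = 29 + 10*(-20/21) = 29 - 200/21 = 409/21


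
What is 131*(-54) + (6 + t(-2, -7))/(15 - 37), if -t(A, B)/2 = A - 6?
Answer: -7075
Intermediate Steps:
t(A, B) = 12 - 2*A (t(A, B) = -2*(A - 6) = -2*(-6 + A) = 12 - 2*A)
131*(-54) + (6 + t(-2, -7))/(15 - 37) = 131*(-54) + (6 + (12 - 2*(-2)))/(15 - 37) = -7074 + (6 + (12 + 4))/(-22) = -7074 + (6 + 16)*(-1/22) = -7074 + 22*(-1/22) = -7074 - 1 = -7075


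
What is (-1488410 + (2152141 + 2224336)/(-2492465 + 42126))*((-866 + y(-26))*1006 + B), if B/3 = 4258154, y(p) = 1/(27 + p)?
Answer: -43416230493504879024/2450339 ≈ -1.7718e+13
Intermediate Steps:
B = 12774462 (B = 3*4258154 = 12774462)
(-1488410 + (2152141 + 2224336)/(-2492465 + 42126))*((-866 + y(-26))*1006 + B) = (-1488410 + (2152141 + 2224336)/(-2492465 + 42126))*((-866 + 1/(27 - 26))*1006 + 12774462) = (-1488410 + 4376477/(-2450339))*((-866 + 1/1)*1006 + 12774462) = (-1488410 + 4376477*(-1/2450339))*((-866 + 1)*1006 + 12774462) = (-1488410 - 4376477/2450339)*(-865*1006 + 12774462) = -3647113447467*(-870190 + 12774462)/2450339 = -3647113447467/2450339*11904272 = -43416230493504879024/2450339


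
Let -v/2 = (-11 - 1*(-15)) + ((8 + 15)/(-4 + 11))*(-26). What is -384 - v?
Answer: -3828/7 ≈ -546.86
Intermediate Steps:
v = 1140/7 (v = -2*((-11 - 1*(-15)) + ((8 + 15)/(-4 + 11))*(-26)) = -2*((-11 + 15) + (23/7)*(-26)) = -2*(4 + (23*(⅐))*(-26)) = -2*(4 + (23/7)*(-26)) = -2*(4 - 598/7) = -2*(-570/7) = 1140/7 ≈ 162.86)
-384 - v = -384 - 1*1140/7 = -384 - 1140/7 = -3828/7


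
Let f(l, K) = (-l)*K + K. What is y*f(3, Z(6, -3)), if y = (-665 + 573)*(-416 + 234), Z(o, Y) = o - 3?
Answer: -100464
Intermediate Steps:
Z(o, Y) = -3 + o
y = 16744 (y = -92*(-182) = 16744)
f(l, K) = K - K*l (f(l, K) = -K*l + K = K - K*l)
y*f(3, Z(6, -3)) = 16744*((-3 + 6)*(1 - 1*3)) = 16744*(3*(1 - 3)) = 16744*(3*(-2)) = 16744*(-6) = -100464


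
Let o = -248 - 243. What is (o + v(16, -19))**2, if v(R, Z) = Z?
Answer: 260100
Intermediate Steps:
o = -491
(o + v(16, -19))**2 = (-491 - 19)**2 = (-510)**2 = 260100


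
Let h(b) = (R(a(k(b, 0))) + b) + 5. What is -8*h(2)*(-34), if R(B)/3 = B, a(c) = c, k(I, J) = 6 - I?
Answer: 5168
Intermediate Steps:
R(B) = 3*B
h(b) = 23 - 2*b (h(b) = (3*(6 - b) + b) + 5 = ((18 - 3*b) + b) + 5 = (18 - 2*b) + 5 = 23 - 2*b)
-8*h(2)*(-34) = -8*(23 - 2*2)*(-34) = -8*(23 - 4)*(-34) = -8*19*(-34) = -152*(-34) = 5168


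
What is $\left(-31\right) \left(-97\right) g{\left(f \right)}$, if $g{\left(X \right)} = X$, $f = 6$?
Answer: $18042$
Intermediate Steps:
$\left(-31\right) \left(-97\right) g{\left(f \right)} = \left(-31\right) \left(-97\right) 6 = 3007 \cdot 6 = 18042$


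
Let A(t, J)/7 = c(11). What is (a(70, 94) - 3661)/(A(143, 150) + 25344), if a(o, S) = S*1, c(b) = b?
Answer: -3567/25421 ≈ -0.14032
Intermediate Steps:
A(t, J) = 77 (A(t, J) = 7*11 = 77)
a(o, S) = S
(a(70, 94) - 3661)/(A(143, 150) + 25344) = (94 - 3661)/(77 + 25344) = -3567/25421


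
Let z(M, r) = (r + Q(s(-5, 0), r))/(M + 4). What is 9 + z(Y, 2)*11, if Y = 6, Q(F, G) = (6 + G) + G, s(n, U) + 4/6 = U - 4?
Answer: 111/5 ≈ 22.200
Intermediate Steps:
s(n, U) = -14/3 + U (s(n, U) = -⅔ + (U - 4) = -⅔ + (-4 + U) = -14/3 + U)
Q(F, G) = 6 + 2*G
z(M, r) = (6 + 3*r)/(4 + M) (z(M, r) = (r + (6 + 2*r))/(M + 4) = (6 + 3*r)/(4 + M))
9 + z(Y, 2)*11 = 9 + (3*(2 + 2)/(4 + 6))*11 = 9 + (3*4/10)*11 = 9 + (3*(⅒)*4)*11 = 9 + (6/5)*11 = 9 + 66/5 = 111/5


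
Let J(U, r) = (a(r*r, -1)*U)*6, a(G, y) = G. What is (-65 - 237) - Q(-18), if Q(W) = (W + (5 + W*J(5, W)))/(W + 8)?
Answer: -177993/10 ≈ -17799.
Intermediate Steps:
J(U, r) = 6*U*r**2 (J(U, r) = ((r*r)*U)*6 = (r**2*U)*6 = (U*r**2)*6 = 6*U*r**2)
Q(W) = (5 + W + 30*W**3)/(8 + W) (Q(W) = (W + (5 + W*(6*5*W**2)))/(W + 8) = (W + (5 + W*(30*W**2)))/(8 + W) = (W + (5 + 30*W**3))/(8 + W) = (5 + W + 30*W**3)/(8 + W))
(-65 - 237) - Q(-18) = (-65 - 237) - (5 - 18 + 30*(-18)**3)/(8 - 18) = -302 - (5 - 18 + 30*(-5832))/(-10) = -302 - (-1)*(5 - 18 - 174960)/10 = -302 - (-1)*(-174973)/10 = -302 - 1*174973/10 = -302 - 174973/10 = -177993/10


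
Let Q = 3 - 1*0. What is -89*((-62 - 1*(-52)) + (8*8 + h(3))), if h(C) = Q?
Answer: -5073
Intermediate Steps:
Q = 3 (Q = 3 + 0 = 3)
h(C) = 3
-89*((-62 - 1*(-52)) + (8*8 + h(3))) = -89*((-62 - 1*(-52)) + (8*8 + 3)) = -89*((-62 + 52) + (64 + 3)) = -89*(-10 + 67) = -89*57 = -5073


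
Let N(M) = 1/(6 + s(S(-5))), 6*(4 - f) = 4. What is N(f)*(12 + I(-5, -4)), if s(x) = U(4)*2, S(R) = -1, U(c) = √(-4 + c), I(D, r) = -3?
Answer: 3/2 ≈ 1.5000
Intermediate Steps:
s(x) = 0 (s(x) = √(-4 + 4)*2 = √0*2 = 0*2 = 0)
f = 10/3 (f = 4 - ⅙*4 = 4 - ⅔ = 10/3 ≈ 3.3333)
N(M) = ⅙ (N(M) = 1/(6 + 0) = 1/6 = ⅙)
N(f)*(12 + I(-5, -4)) = (12 - 3)/6 = (⅙)*9 = 3/2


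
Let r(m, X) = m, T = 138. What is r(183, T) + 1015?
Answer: 1198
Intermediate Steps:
r(183, T) + 1015 = 183 + 1015 = 1198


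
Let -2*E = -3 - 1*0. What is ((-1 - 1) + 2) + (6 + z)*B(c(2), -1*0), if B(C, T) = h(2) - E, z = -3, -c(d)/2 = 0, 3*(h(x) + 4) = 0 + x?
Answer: -29/2 ≈ -14.500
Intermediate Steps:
E = 3/2 (E = -(-3 - 1*0)/2 = -(-3 + 0)/2 = -½*(-3) = 3/2 ≈ 1.5000)
h(x) = -4 + x/3 (h(x) = -4 + (0 + x)/3 = -4 + x/3)
c(d) = 0 (c(d) = -2*0 = 0)
B(C, T) = -29/6 (B(C, T) = (-4 + (⅓)*2) - 1*3/2 = (-4 + ⅔) - 3/2 = -10/3 - 3/2 = -29/6)
((-1 - 1) + 2) + (6 + z)*B(c(2), -1*0) = ((-1 - 1) + 2) + (6 - 3)*(-29/6) = (-2 + 2) + 3*(-29/6) = 0 - 29/2 = -29/2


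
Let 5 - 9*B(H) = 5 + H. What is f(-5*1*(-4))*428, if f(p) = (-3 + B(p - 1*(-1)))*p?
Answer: -136960/3 ≈ -45653.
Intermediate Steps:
B(H) = -H/9 (B(H) = 5/9 - (5 + H)/9 = 5/9 + (-5/9 - H/9) = -H/9)
f(p) = p*(-28/9 - p/9) (f(p) = (-3 - (p - 1*(-1))/9)*p = (-3 - (p + 1)/9)*p = (-3 - (1 + p)/9)*p = (-3 + (-1/9 - p/9))*p = (-28/9 - p/9)*p = p*(-28/9 - p/9))
f(-5*1*(-4))*428 = --5*1*(-4)*(28 - 5*1*(-4))/9*428 = -(-5*(-4))*(28 - 5*(-4))/9*428 = -1/9*20*(28 + 20)*428 = -1/9*20*48*428 = -320/3*428 = -136960/3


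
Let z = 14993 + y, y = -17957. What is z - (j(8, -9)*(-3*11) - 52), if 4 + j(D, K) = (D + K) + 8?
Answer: -2813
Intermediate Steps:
j(D, K) = 4 + D + K (j(D, K) = -4 + ((D + K) + 8) = -4 + (8 + D + K) = 4 + D + K)
z = -2964 (z = 14993 - 17957 = -2964)
z - (j(8, -9)*(-3*11) - 52) = -2964 - ((4 + 8 - 9)*(-3*11) - 52) = -2964 - (3*(-33) - 52) = -2964 - (-99 - 52) = -2964 - 1*(-151) = -2964 + 151 = -2813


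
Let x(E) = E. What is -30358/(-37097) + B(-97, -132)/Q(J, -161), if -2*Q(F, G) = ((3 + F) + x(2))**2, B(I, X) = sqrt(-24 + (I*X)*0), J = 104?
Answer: 30358/37097 - 4*I*sqrt(6)/11881 ≈ 0.81834 - 0.00082467*I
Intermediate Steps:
B(I, X) = 2*I*sqrt(6) (B(I, X) = sqrt(-24 + 0) = sqrt(-24) = 2*I*sqrt(6))
Q(F, G) = -(5 + F)**2/2 (Q(F, G) = -((3 + F) + 2)**2/2 = -(5 + F)**2/2)
-30358/(-37097) + B(-97, -132)/Q(J, -161) = -30358/(-37097) + (2*I*sqrt(6))/((-(5 + 104)**2/2)) = -30358*(-1/37097) + (2*I*sqrt(6))/((-1/2*109**2)) = 30358/37097 + (2*I*sqrt(6))/((-1/2*11881)) = 30358/37097 + (2*I*sqrt(6))/(-11881/2) = 30358/37097 + (2*I*sqrt(6))*(-2/11881) = 30358/37097 - 4*I*sqrt(6)/11881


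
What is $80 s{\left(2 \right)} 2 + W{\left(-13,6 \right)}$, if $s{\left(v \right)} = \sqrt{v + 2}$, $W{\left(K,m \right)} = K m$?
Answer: $242$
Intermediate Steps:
$s{\left(v \right)} = \sqrt{2 + v}$
$80 s{\left(2 \right)} 2 + W{\left(-13,6 \right)} = 80 \sqrt{2 + 2} \cdot 2 - 78 = 80 \sqrt{4} \cdot 2 - 78 = 80 \cdot 2 \cdot 2 - 78 = 80 \cdot 4 - 78 = 320 - 78 = 242$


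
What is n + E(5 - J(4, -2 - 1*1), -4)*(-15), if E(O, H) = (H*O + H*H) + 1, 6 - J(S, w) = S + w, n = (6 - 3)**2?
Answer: -246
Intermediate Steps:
n = 9 (n = 3**2 = 9)
J(S, w) = 6 - S - w (J(S, w) = 6 - (S + w) = 6 + (-S - w) = 6 - S - w)
E(O, H) = 1 + H**2 + H*O (E(O, H) = (H*O + H**2) + 1 = (H**2 + H*O) + 1 = 1 + H**2 + H*O)
n + E(5 - J(4, -2 - 1*1), -4)*(-15) = 9 + (1 + (-4)**2 - 4*(5 - (6 - 1*4 - (-2 - 1*1))))*(-15) = 9 + (1 + 16 - 4*(5 - (6 - 4 - (-2 - 1))))*(-15) = 9 + (1 + 16 - 4*(5 - (6 - 4 - 1*(-3))))*(-15) = 9 + (1 + 16 - 4*(5 - (6 - 4 + 3)))*(-15) = 9 + (1 + 16 - 4*(5 - 1*5))*(-15) = 9 + (1 + 16 - 4*(5 - 5))*(-15) = 9 + (1 + 16 - 4*0)*(-15) = 9 + (1 + 16 + 0)*(-15) = 9 + 17*(-15) = 9 - 255 = -246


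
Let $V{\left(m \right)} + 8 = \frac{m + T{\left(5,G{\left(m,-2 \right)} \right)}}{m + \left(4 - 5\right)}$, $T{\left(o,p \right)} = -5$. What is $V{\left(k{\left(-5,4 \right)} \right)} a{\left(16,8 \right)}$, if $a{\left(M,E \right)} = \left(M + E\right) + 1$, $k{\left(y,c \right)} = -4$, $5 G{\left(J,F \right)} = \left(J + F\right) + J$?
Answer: $-155$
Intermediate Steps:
$G{\left(J,F \right)} = \frac{F}{5} + \frac{2 J}{5}$ ($G{\left(J,F \right)} = \frac{\left(J + F\right) + J}{5} = \frac{\left(F + J\right) + J}{5} = \frac{F + 2 J}{5} = \frac{F}{5} + \frac{2 J}{5}$)
$V{\left(m \right)} = -8 + \frac{-5 + m}{-1 + m}$ ($V{\left(m \right)} = -8 + \frac{m - 5}{m + \left(4 - 5\right)} = -8 + \frac{-5 + m}{m + \left(4 - 5\right)} = -8 + \frac{-5 + m}{m - 1} = -8 + \frac{-5 + m}{-1 + m}$)
$a{\left(M,E \right)} = 1 + E + M$ ($a{\left(M,E \right)} = \left(E + M\right) + 1 = 1 + E + M$)
$V{\left(k{\left(-5,4 \right)} \right)} a{\left(16,8 \right)} = \frac{3 - -28}{-1 - 4} \left(1 + 8 + 16\right) = \frac{3 + 28}{-5} \cdot 25 = \left(- \frac{1}{5}\right) 31 \cdot 25 = \left(- \frac{31}{5}\right) 25 = -155$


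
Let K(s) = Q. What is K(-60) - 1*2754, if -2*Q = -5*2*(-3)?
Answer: -2769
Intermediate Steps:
Q = -15 (Q = -(-5*2)*(-3)/2 = -(-5)*(-3) = -½*30 = -15)
K(s) = -15
K(-60) - 1*2754 = -15 - 1*2754 = -15 - 2754 = -2769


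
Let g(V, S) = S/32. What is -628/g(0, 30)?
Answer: -10048/15 ≈ -669.87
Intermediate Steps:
g(V, S) = S/32 (g(V, S) = S*(1/32) = S/32)
-628/g(0, 30) = -628/((1/32)*30) = -628/15/16 = -628*16/15 = -10048/15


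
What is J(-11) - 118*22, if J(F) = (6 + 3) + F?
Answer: -2598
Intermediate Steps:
J(F) = 9 + F
J(-11) - 118*22 = (9 - 11) - 118*22 = -2 - 2596 = -2598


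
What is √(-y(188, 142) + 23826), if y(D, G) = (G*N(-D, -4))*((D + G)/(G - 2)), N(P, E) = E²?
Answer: 3*√100562/7 ≈ 135.91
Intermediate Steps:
y(D, G) = 16*G*(D + G)/(-2 + G) (y(D, G) = (G*(-4)²)*((D + G)/(G - 2)) = (G*16)*((D + G)/(-2 + G)) = (16*G)*((D + G)/(-2 + G)) = 16*G*(D + G)/(-2 + G))
√(-y(188, 142) + 23826) = √(-16*142*(188 + 142)/(-2 + 142) + 23826) = √(-16*142*330/140 + 23826) = √(-1*37488/7 + 23826) = √(-37488/7 + 23826) = √(129294/7) = 3*√100562/7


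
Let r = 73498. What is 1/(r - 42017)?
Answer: 1/31481 ≈ 3.1765e-5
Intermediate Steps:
1/(r - 42017) = 1/(73498 - 42017) = 1/31481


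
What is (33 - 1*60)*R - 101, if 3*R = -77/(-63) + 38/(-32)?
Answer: -1621/16 ≈ -101.31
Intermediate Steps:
R = 5/432 (R = (-77/(-63) + 38/(-32))/3 = (-77*(-1/63) + 38*(-1/32))/3 = (11/9 - 19/16)/3 = (1/3)*(5/144) = 5/432 ≈ 0.011574)
(33 - 1*60)*R - 101 = (33 - 1*60)*(5/432) - 101 = (33 - 60)*(5/432) - 101 = -27*5/432 - 101 = -5/16 - 101 = -1621/16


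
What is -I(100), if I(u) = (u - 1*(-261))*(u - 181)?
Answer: 29241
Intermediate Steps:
I(u) = (-181 + u)*(261 + u) (I(u) = (u + 261)*(-181 + u) = (261 + u)*(-181 + u) = (-181 + u)*(261 + u))
-I(100) = -(-47241 + 100**2 + 80*100) = -(-47241 + 10000 + 8000) = -1*(-29241) = 29241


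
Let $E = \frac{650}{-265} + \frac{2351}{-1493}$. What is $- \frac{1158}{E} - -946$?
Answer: $\frac{131038320}{106231} \approx 1233.5$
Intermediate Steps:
$E = - \frac{318693}{79129}$ ($E = 650 \left(- \frac{1}{265}\right) + 2351 \left(- \frac{1}{1493}\right) = - \frac{130}{53} - \frac{2351}{1493} = - \frac{318693}{79129} \approx -4.0275$)
$- \frac{1158}{E} - -946 = - \frac{1158}{- \frac{318693}{79129}} - -946 = \left(-1158\right) \left(- \frac{79129}{318693}\right) + 946 = \frac{30543794}{106231} + 946 = \frac{131038320}{106231}$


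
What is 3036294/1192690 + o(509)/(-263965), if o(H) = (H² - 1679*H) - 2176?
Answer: 30287066297/6296568317 ≈ 4.8101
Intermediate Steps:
o(H) = -2176 + H² - 1679*H
3036294/1192690 + o(509)/(-263965) = 3036294/1192690 + (-2176 + 509² - 1679*509)/(-263965) = 3036294*(1/1192690) + (-2176 + 259081 - 854611)*(-1/263965) = 1518147/596345 - 597706*(-1/263965) = 1518147/596345 + 597706/263965 = 30287066297/6296568317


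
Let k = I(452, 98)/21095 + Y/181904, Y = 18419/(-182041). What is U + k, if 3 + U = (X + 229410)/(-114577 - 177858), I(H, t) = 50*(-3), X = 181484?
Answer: -16387465430254449129/3714134713018765360 ≈ -4.4122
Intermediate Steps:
I(H, t) = -150
Y = -18419/182041 (Y = 18419*(-1/182041) = -18419/182041 ≈ -0.10118)
U = -117109/26585 (U = -3 + (181484 + 229410)/(-114577 - 177858) = -3 + 410894/(-292435) = -3 + 410894*(-1/292435) = -3 - 37354/26585 = -117109/26585 ≈ -4.4051)
k = -993497291681/139707907204016 (k = -150/21095 - 18419/182041/181904 = -150*1/21095 - 18419/182041*1/181904 = -30/4219 - 18419/33113986064 = -993497291681/139707907204016 ≈ -0.0071112)
U + k = -117109/26585 - 993497291681/139707907204016 = -16387465430254449129/3714134713018765360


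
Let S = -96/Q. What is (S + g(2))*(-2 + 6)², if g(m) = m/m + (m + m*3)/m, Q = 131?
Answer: 8944/131 ≈ 68.275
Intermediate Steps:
S = -96/131 ≈ -0.73282
g(m) = 5 (g(m) = 1 + (m + 3*m)/m = 1 + (4*m)/m = 1 + 4 = 5)
(S + g(2))*(-2 + 6)² = (-96/131 + 5)*(-2 + 6)² = (559/131)*4² = (559/131)*16 = 8944/131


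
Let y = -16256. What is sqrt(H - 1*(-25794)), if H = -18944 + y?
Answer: I*sqrt(9406) ≈ 96.984*I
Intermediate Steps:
H = -35200 (H = -18944 - 16256 = -35200)
sqrt(H - 1*(-25794)) = sqrt(-35200 - 1*(-25794)) = sqrt(-35200 + 25794) = sqrt(-9406) = I*sqrt(9406)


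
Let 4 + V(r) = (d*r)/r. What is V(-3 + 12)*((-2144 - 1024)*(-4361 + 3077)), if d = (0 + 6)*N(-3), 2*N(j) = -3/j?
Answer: -4067712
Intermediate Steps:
N(j) = -3/(2*j) (N(j) = (-3/j)/2 = -3/(2*j))
d = 3 (d = (0 + 6)*(-3/2/(-3)) = 6*(-3/2*(-⅓)) = 6*(½) = 3)
V(r) = -1 (V(r) = -4 + (3*r)/r = -4 + 3 = -1)
V(-3 + 12)*((-2144 - 1024)*(-4361 + 3077)) = -(-2144 - 1024)*(-4361 + 3077) = -(-3168)*(-1284) = -1*4067712 = -4067712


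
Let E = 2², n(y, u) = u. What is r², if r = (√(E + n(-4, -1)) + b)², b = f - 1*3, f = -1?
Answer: (4 - √3)⁴ ≈ 26.457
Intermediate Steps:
E = 4
b = -4 (b = -1 - 1*3 = -1 - 3 = -4)
r = (-4 + √3)² (r = (√(4 - 1) - 4)² = (√3 - 4)² = (-4 + √3)² ≈ 5.1436)
r² = ((4 - √3)²)² = (4 - √3)⁴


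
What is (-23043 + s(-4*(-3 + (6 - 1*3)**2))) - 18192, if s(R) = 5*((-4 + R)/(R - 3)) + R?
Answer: -1113853/27 ≈ -41254.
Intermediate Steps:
s(R) = R + 5*(-4 + R)/(-3 + R) (s(R) = 5*((-4 + R)/(-3 + R)) + R = 5*(-4 + R)/(-3 + R) + R = R + 5*(-4 + R)/(-3 + R))
(-23043 + s(-4*(-3 + (6 - 1*3)**2))) - 18192 = (-23043 + (-20 + (-4*(-3 + (6 - 1*3)**2))**2 + 2*(-4*(-3 + (6 - 1*3)**2)))/(-3 - 4*(-3 + (6 - 1*3)**2))) - 18192 = (-23043 + (-20 + (-4*(-3 + (6 - 3)**2))**2 + 2*(-4*(-3 + (6 - 3)**2)))/(-3 - 4*(-3 + (6 - 3)**2))) - 18192 = (-23043 + (-20 + (-4*(-3 + 3**2))**2 + 2*(-4*(-3 + 3**2)))/(-3 - 4*(-3 + 3**2))) - 18192 = (-23043 + (-20 + (-4*(-3 + 9))**2 + 2*(-4*(-3 + 9)))/(-3 - 4*(-3 + 9))) - 18192 = (-23043 + (-20 + (-4*6)**2 + 2*(-4*6))/(-3 - 4*6)) - 18192 = (-23043 + (-20 + (-24)**2 + 2*(-24))/(-3 - 24)) - 18192 = (-23043 + (-20 + 576 - 48)/(-27)) - 18192 = (-23043 - 1/27*508) - 18192 = (-23043 - 508/27) - 18192 = -622669/27 - 18192 = -1113853/27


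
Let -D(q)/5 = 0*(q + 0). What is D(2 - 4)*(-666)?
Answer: 0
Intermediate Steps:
D(q) = 0 (D(q) = -0*(q + 0) = -0*q = -5*0 = 0)
D(2 - 4)*(-666) = 0*(-666) = 0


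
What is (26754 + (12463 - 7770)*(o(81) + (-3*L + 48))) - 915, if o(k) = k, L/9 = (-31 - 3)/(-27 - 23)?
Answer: 13626813/25 ≈ 5.4507e+5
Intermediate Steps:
L = 153/25 (L = 9*((-31 - 3)/(-27 - 23)) = 9*(-34/(-50)) = 9*(-34*(-1/50)) = 9*(17/25) = 153/25 ≈ 6.1200)
(26754 + (12463 - 7770)*(o(81) + (-3*L + 48))) - 915 = (26754 + (12463 - 7770)*(81 + (-3*153/25 + 48))) - 915 = (26754 + 4693*(81 + (-459/25 + 48))) - 915 = (26754 + 4693*(81 + 741/25)) - 915 = (26754 + 4693*(2766/25)) - 915 = (26754 + 12980838/25) - 915 = 13649688/25 - 915 = 13626813/25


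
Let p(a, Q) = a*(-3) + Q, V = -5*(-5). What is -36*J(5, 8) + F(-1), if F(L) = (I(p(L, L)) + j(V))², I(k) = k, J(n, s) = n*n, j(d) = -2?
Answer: -900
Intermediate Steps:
V = 25
p(a, Q) = Q - 3*a (p(a, Q) = -3*a + Q = Q - 3*a)
J(n, s) = n²
F(L) = (-2 - 2*L)² (F(L) = ((L - 3*L) - 2)² = (-2*L - 2)² = (-2 - 2*L)²)
-36*J(5, 8) + F(-1) = -36*5² + 4*(1 - 1)² = -36*25 + 4*0² = -900 + 4*0 = -900 + 0 = -900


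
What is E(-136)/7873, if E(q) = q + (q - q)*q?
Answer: -136/7873 ≈ -0.017274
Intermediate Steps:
E(q) = q (E(q) = q + 0*q = q + 0 = q)
E(-136)/7873 = -136/7873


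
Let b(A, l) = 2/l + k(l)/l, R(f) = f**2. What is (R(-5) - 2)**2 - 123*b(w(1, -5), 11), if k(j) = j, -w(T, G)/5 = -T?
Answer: 4220/11 ≈ 383.64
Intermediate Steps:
w(T, G) = 5*T (w(T, G) = -(-5)*T = 5*T)
b(A, l) = 1 + 2/l (b(A, l) = 2/l + l/l = 2/l + 1 = 1 + 2/l)
(R(-5) - 2)**2 - 123*b(w(1, -5), 11) = ((-5)**2 - 2)**2 - 123*(2 + 11)/11 = (25 - 2)**2 - 123*13/11 = 23**2 - 123*13/11 = 529 - 1599/11 = 4220/11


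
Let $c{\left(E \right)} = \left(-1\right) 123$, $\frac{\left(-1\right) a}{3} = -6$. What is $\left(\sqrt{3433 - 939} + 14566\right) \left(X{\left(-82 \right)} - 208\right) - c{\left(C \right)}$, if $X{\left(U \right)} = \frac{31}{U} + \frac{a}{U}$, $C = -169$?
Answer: $- \frac{124570672}{41} - \frac{17105 \sqrt{2494}}{82} \approx -3.0487 \cdot 10^{6}$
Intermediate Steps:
$a = 18$ ($a = \left(-3\right) \left(-6\right) = 18$)
$X{\left(U \right)} = \frac{49}{U}$ ($X{\left(U \right)} = \frac{31}{U} + \frac{18}{U} = \frac{49}{U}$)
$c{\left(E \right)} = -123$
$\left(\sqrt{3433 - 939} + 14566\right) \left(X{\left(-82 \right)} - 208\right) - c{\left(C \right)} = \left(\sqrt{3433 - 939} + 14566\right) \left(\frac{49}{-82} - 208\right) - -123 = \left(\sqrt{2494} + 14566\right) \left(49 \left(- \frac{1}{82}\right) - 208\right) + 123 = \left(14566 + \sqrt{2494}\right) \left(- \frac{49}{82} - 208\right) + 123 = \left(14566 + \sqrt{2494}\right) \left(- \frac{17105}{82}\right) + 123 = \left(- \frac{124575715}{41} - \frac{17105 \sqrt{2494}}{82}\right) + 123 = - \frac{124570672}{41} - \frac{17105 \sqrt{2494}}{82}$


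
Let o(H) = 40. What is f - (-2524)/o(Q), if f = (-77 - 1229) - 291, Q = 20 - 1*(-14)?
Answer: -15339/10 ≈ -1533.9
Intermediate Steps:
Q = 34 (Q = 20 + 14 = 34)
f = -1597 (f = -1306 - 291 = -1597)
f - (-2524)/o(Q) = -1597 - (-2524)/40 = -1597 - 1*(-631/10) = -1597 + 631/10 = -15339/10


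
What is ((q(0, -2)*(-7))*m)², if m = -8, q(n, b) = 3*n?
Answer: 0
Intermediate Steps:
((q(0, -2)*(-7))*m)² = (((3*0)*(-7))*(-8))² = ((0*(-7))*(-8))² = (0*(-8))² = 0² = 0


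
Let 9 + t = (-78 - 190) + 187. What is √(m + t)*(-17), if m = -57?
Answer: -119*I*√3 ≈ -206.11*I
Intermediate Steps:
t = -90 (t = -9 + ((-78 - 190) + 187) = -9 + (-268 + 187) = -9 - 81 = -90)
√(m + t)*(-17) = √(-57 - 90)*(-17) = √(-147)*(-17) = (7*I*√3)*(-17) = -119*I*√3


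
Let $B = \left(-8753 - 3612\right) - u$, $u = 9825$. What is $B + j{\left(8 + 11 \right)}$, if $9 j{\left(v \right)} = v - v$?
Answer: $-22190$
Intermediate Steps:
$B = -22190$ ($B = \left(-8753 - 3612\right) - 9825 = -12365 - 9825 = -22190$)
$j{\left(v \right)} = 0$ ($j{\left(v \right)} = \frac{v - v}{9} = \frac{1}{9} \cdot 0 = 0$)
$B + j{\left(8 + 11 \right)} = -22190 + 0 = -22190$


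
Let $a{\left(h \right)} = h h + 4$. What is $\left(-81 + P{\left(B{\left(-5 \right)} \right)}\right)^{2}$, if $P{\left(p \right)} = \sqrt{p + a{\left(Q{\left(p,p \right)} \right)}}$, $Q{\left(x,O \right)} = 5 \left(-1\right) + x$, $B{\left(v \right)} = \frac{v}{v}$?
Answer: $\left(81 - \sqrt{21}\right)^{2} \approx 5839.6$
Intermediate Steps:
$B{\left(v \right)} = 1$
$Q{\left(x,O \right)} = -5 + x$
$a{\left(h \right)} = 4 + h^{2}$ ($a{\left(h \right)} = h^{2} + 4 = 4 + h^{2}$)
$P{\left(p \right)} = \sqrt{4 + p + \left(-5 + p\right)^{2}}$ ($P{\left(p \right)} = \sqrt{p + \left(4 + \left(-5 + p\right)^{2}\right)} = \sqrt{4 + p + \left(-5 + p\right)^{2}}$)
$\left(-81 + P{\left(B{\left(-5 \right)} \right)}\right)^{2} = \left(-81 + \sqrt{4 + 1 + \left(-5 + 1\right)^{2}}\right)^{2} = \left(-81 + \sqrt{4 + 1 + \left(-4\right)^{2}}\right)^{2} = \left(-81 + \sqrt{4 + 1 + 16}\right)^{2} = \left(-81 + \sqrt{21}\right)^{2}$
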